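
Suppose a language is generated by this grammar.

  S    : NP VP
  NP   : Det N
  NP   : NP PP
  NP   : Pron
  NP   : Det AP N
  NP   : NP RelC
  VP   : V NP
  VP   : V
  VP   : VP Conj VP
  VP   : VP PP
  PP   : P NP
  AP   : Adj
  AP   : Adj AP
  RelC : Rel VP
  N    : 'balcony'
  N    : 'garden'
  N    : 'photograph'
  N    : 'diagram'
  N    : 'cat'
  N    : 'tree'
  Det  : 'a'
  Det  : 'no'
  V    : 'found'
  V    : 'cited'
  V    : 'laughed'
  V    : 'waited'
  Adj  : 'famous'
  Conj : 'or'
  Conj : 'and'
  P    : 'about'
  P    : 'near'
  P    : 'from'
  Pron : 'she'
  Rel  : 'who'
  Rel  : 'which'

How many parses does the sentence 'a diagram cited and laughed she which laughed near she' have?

Two of the 4 distinct bracketings:
[S [NP [Det a] [N diagram]] [VP [VP [V cited]] [Conj and] [VP [V laughed] [NP [NP [NP [Pron she]] [RelC [Rel which] [VP [V laughed]]]] [PP [P near] [NP [Pron she]]]]]]]
[S [NP [Det a] [N diagram]] [VP [VP [V cited]] [Conj and] [VP [V laughed] [NP [NP [Pron she]] [RelC [Rel which] [VP [VP [V laughed]] [PP [P near] [NP [Pron she]]]]]]]]]
The difference turns on whether NP → NP PP is used at the relevant span, versus an alternative expansion of NP.

4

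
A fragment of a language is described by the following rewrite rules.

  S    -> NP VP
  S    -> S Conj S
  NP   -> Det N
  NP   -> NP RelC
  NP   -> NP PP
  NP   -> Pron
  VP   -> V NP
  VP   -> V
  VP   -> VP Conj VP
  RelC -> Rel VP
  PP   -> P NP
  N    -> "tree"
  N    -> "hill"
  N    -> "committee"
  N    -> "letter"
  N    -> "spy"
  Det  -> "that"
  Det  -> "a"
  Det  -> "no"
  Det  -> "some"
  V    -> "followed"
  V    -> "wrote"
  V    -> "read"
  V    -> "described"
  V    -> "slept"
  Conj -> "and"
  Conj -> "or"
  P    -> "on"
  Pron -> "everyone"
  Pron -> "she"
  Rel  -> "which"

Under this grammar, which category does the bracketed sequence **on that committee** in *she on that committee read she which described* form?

PP

S
  NP
    NP
      Pron: she
    PP
      P: on
      NP
        Det: that
        N: committee
  VP
    V: read
    NP
      NP
        Pron: she
      RelC
        Rel: which
        VP
          V: described
The span 'on that committee' is the PP node built by PP → P NP.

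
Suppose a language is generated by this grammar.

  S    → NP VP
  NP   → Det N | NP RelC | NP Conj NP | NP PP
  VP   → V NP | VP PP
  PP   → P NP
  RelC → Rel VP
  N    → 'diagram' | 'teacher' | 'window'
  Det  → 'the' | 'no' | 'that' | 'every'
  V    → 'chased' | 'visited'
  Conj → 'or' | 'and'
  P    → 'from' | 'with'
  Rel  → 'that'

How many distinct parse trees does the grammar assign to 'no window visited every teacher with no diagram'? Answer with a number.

2

The two bracketings:
[S [NP [Det no] [N window]] [VP [V visited] [NP [NP [Det every] [N teacher]] [PP [P with] [NP [Det no] [N diagram]]]]]]
[S [NP [Det no] [N window]] [VP [VP [V visited] [NP [Det every] [N teacher]]] [PP [P with] [NP [Det no] [N diagram]]]]]
The difference turns on whether NP → NP PP is used at the relevant span, versus an alternative expansion of NP.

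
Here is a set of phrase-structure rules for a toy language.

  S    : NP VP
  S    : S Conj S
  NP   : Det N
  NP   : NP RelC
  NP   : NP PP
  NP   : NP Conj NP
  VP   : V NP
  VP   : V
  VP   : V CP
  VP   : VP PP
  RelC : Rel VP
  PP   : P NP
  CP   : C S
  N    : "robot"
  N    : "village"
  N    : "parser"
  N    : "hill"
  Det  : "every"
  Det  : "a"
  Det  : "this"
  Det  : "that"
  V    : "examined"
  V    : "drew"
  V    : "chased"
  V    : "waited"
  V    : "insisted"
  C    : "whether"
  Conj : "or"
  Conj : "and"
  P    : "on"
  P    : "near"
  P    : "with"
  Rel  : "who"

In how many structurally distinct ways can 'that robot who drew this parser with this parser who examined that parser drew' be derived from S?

7

Two of the 7 distinct bracketings:
[S [NP [NP [Det that] [N robot]] [RelC [Rel who] [VP [V drew] [NP [NP [NP [Det this] [N parser]] [PP [P with] [NP [Det this] [N parser]]]] [RelC [Rel who] [VP [V examined] [NP [Det that] [N parser]]]]]]]] [VP [V drew]]]
[S [NP [NP [Det that] [N robot]] [RelC [Rel who] [VP [V drew] [NP [NP [Det this] [N parser]] [PP [P with] [NP [NP [Det this] [N parser]] [RelC [Rel who] [VP [V examined] [NP [Det that] [N parser]]]]]]]]]] [VP [V drew]]]
The trees differ in how a recursive rule is bracketed over the same span.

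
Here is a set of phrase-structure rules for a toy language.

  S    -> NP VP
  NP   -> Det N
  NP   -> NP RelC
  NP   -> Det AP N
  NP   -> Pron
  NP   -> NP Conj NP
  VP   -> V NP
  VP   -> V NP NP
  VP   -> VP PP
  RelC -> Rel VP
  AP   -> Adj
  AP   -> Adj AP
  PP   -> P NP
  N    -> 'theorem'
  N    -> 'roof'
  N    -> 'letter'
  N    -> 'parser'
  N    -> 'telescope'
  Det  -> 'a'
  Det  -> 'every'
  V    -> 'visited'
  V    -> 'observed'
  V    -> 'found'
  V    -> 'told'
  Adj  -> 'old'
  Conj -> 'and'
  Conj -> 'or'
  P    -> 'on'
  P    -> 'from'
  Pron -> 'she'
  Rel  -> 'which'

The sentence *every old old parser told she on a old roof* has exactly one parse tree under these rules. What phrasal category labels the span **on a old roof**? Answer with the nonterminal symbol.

S
  NP
    Det: every
    AP
      Adj: old
      AP
        Adj: old
    N: parser
  VP
    VP
      V: told
      NP
        Pron: she
    PP
      P: on
      NP
        Det: a
        AP
          Adj: old
        N: roof
The span 'on a old roof' is the PP node built by PP → P NP.

PP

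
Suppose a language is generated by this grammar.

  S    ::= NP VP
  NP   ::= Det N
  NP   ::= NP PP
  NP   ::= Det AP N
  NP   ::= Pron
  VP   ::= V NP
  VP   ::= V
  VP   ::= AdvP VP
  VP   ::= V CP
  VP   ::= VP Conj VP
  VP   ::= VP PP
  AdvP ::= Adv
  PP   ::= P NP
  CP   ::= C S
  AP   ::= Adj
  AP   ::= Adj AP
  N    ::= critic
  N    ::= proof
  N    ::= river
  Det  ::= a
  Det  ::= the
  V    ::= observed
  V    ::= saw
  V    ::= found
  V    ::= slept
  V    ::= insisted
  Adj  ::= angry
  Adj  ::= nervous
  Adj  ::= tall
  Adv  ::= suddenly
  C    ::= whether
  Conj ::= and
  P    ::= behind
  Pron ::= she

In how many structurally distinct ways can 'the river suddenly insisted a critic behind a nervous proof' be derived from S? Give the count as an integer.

Two of the 3 distinct bracketings:
[S [NP [Det the] [N river]] [VP [AdvP [Adv suddenly]] [VP [V insisted] [NP [NP [Det a] [N critic]] [PP [P behind] [NP [Det a] [AP [Adj nervous]] [N proof]]]]]]]
[S [NP [Det the] [N river]] [VP [AdvP [Adv suddenly]] [VP [VP [V insisted] [NP [Det a] [N critic]]] [PP [P behind] [NP [Det a] [AP [Adj nervous]] [N proof]]]]]]
The difference turns on whether NP → NP PP is used at the relevant span, versus an alternative expansion of NP.

3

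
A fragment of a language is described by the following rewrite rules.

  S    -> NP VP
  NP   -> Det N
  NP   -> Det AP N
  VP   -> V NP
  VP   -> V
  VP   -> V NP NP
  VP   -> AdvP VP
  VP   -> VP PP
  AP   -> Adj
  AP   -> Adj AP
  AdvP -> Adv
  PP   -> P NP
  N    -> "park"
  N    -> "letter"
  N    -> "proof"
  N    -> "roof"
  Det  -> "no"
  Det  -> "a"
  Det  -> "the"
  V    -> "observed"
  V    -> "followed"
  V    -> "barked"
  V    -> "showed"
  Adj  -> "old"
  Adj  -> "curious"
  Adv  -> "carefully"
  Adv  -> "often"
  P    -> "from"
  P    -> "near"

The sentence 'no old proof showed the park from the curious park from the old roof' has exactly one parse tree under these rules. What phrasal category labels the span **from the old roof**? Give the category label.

PP

[S [NP [Det no] [AP [Adj old]] [N proof]] [VP [VP [VP [V showed] [NP [Det the] [N park]]] [PP [P from] [NP [Det the] [AP [Adj curious]] [N park]]]] [PP [P from] [NP [Det the] [AP [Adj old]] [N roof]]]]]
The span 'from the old roof' is the PP node built by PP → P NP.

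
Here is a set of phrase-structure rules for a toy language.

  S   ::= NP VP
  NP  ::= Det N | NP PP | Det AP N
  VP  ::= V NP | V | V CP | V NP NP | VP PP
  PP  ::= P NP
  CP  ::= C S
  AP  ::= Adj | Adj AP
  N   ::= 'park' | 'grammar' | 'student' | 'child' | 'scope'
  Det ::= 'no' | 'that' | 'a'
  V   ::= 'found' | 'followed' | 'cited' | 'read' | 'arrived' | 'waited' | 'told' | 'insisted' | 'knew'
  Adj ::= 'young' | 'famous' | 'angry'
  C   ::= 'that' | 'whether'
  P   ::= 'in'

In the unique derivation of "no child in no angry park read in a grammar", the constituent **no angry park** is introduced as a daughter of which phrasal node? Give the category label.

S
  NP
    NP
      Det: no
      N: child
    PP
      P: in
      NP
        Det: no
        AP
          Adj: angry
        N: park
  VP
    VP
      V: read
    PP
      P: in
      NP
        Det: a
        N: grammar
The span 'no angry park' is the NP node built by NP → Det AP N.
Its mother is the PP built by PP → P NP.

PP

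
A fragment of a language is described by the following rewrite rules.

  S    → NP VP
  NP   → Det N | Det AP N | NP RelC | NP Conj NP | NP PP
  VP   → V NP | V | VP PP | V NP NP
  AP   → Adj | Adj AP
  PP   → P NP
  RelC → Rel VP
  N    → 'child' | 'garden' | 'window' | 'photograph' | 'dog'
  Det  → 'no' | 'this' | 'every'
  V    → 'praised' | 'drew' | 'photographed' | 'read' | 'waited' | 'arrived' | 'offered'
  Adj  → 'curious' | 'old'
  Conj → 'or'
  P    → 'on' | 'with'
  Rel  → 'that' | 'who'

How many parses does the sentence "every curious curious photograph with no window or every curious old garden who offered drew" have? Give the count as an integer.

Two of the 5 distinct bracketings:
[S [NP [NP [NP [NP [Det every] [AP [Adj curious] [AP [Adj curious]]] [N photograph]] [PP [P with] [NP [Det no] [N window]]]] [Conj or] [NP [Det every] [AP [Adj curious] [AP [Adj old]]] [N garden]]] [RelC [Rel who] [VP [V offered]]]] [VP [V drew]]]
[S [NP [NP [NP [Det every] [AP [Adj curious] [AP [Adj curious]]] [N photograph]] [PP [P with] [NP [NP [Det no] [N window]] [Conj or] [NP [Det every] [AP [Adj curious] [AP [Adj old]]] [N garden]]]]] [RelC [Rel who] [VP [V offered]]]] [VP [V drew]]]
The trees differ in how a recursive rule is bracketed over the same span.

5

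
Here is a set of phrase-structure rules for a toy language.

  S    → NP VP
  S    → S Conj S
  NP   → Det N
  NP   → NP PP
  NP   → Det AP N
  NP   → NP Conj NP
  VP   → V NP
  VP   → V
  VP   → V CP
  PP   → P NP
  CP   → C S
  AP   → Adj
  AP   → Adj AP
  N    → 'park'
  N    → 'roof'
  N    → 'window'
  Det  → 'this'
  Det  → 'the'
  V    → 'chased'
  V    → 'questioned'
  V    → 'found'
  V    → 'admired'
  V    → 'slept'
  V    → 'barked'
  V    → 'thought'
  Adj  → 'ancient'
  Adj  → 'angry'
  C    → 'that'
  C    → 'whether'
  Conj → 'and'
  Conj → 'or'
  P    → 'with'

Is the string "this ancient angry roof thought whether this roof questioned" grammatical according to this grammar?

Grammatical

S
  NP
    Det: this
    AP
      Adj: ancient
      AP
        Adj: angry
    N: roof
  VP
    V: thought
    CP
      C: whether
      S
        NP
          Det: this
          N: roof
        VP
          V: questioned
Every word is introduced by a lexical rule and the phrasal rules combine the resulting categories into a single S.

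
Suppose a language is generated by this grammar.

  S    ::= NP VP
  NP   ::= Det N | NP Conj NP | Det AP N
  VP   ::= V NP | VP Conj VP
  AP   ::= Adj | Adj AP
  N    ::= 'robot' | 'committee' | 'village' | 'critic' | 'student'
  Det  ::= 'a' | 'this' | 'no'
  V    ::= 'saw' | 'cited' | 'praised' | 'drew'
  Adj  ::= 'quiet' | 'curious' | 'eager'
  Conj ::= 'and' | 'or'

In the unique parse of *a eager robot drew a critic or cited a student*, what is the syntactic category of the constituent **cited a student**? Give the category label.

S
  NP
    Det: a
    AP
      Adj: eager
    N: robot
  VP
    VP
      V: drew
      NP
        Det: a
        N: critic
    Conj: or
    VP
      V: cited
      NP
        Det: a
        N: student
The span 'cited a student' is the VP node built by VP → V NP.

VP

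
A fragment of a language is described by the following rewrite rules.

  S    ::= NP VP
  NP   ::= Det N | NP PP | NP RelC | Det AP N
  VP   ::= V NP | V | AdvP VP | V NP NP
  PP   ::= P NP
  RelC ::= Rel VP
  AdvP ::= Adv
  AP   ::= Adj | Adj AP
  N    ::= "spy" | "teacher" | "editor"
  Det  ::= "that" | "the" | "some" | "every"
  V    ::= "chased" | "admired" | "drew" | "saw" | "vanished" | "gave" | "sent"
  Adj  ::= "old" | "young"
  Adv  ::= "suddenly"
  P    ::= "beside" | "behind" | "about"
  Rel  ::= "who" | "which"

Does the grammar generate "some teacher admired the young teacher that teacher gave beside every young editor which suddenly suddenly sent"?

For S → NP VP, the only prefix that parses as NP is 'some teacher', but the remainder 'admired the young teacher that teacher gave beside every young editor which suddenly suddenly sent' is not a VP under these rules.

Ungrammatical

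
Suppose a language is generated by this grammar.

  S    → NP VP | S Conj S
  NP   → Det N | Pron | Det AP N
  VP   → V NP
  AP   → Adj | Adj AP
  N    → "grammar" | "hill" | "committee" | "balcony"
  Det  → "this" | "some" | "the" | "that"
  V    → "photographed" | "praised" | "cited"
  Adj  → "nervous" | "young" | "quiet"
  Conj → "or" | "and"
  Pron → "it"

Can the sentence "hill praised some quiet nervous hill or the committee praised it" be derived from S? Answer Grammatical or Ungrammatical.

Ungrammatical

For S → NP VP, no prefix of the string parses as an NP. The alternative S rule S → S Conj S likewise has no satisfying split.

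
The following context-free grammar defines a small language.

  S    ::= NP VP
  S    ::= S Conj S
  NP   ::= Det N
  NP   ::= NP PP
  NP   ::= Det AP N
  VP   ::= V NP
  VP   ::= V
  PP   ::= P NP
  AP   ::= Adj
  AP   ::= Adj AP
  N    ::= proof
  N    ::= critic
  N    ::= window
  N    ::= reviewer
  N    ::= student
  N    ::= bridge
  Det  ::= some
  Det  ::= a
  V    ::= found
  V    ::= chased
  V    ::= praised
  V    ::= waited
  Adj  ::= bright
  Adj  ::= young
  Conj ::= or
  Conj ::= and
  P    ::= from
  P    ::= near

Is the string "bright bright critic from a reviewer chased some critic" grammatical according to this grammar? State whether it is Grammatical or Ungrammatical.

For S → NP VP, no prefix of the string parses as an NP. The alternative S rule S → S Conj S likewise has no satisfying split.

Ungrammatical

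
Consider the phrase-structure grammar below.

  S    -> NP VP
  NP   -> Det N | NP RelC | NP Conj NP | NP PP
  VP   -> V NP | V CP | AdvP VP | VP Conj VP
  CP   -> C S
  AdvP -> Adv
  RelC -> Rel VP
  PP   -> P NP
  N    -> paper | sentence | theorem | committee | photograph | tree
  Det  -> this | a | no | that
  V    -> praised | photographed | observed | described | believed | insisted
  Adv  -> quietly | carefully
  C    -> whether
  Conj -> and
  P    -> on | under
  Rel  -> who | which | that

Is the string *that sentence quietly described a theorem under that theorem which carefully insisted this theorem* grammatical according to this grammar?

Grammatical

S
  NP
    Det: that
    N: sentence
  VP
    AdvP
      Adv: quietly
    VP
      V: described
      NP
        NP
          NP
            Det: a
            N: theorem
          PP
            P: under
            NP
              Det: that
              N: theorem
        RelC
          Rel: which
          VP
            AdvP
              Adv: carefully
            VP
              V: insisted
              NP
                Det: this
                N: theorem
Every word is introduced by a lexical rule and the phrasal rules combine the resulting categories into a single S.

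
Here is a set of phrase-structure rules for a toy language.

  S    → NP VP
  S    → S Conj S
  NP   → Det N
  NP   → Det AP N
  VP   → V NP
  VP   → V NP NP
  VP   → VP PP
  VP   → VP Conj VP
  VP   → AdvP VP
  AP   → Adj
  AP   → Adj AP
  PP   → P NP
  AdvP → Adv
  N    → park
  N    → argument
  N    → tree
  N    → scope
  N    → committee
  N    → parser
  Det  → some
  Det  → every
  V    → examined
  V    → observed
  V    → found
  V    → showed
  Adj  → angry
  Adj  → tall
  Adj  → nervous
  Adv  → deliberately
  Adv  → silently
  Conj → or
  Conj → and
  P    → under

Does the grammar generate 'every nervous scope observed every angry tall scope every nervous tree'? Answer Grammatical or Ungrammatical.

Grammatical

[S [NP [Det every] [AP [Adj nervous]] [N scope]] [VP [V observed] [NP [Det every] [AP [Adj angry] [AP [Adj tall]]] [N scope]] [NP [Det every] [AP [Adj nervous]] [N tree]]]]
Every word is introduced by a lexical rule and the phrasal rules combine the resulting categories into a single S.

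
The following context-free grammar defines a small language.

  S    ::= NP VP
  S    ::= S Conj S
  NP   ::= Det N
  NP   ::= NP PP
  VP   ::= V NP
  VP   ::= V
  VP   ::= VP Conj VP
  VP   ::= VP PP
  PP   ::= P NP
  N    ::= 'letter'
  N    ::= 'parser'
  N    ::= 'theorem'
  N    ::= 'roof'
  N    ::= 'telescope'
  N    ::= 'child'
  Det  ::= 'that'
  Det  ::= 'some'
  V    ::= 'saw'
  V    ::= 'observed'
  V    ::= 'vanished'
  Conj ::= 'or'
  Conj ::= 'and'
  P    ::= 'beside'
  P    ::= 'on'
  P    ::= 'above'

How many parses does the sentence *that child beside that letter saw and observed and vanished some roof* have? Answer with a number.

The two bracketings:
[S [NP [NP [Det that] [N child]] [PP [P beside] [NP [Det that] [N letter]]]] [VP [VP [V saw]] [Conj and] [VP [VP [V observed]] [Conj and] [VP [V vanished] [NP [Det some] [N roof]]]]]]
[S [NP [NP [Det that] [N child]] [PP [P beside] [NP [Det that] [N letter]]]] [VP [VP [VP [V saw]] [Conj and] [VP [V observed]]] [Conj and] [VP [V vanished] [NP [Det some] [N roof]]]]]
The trees differ in how a recursive rule is bracketed over the same span.

2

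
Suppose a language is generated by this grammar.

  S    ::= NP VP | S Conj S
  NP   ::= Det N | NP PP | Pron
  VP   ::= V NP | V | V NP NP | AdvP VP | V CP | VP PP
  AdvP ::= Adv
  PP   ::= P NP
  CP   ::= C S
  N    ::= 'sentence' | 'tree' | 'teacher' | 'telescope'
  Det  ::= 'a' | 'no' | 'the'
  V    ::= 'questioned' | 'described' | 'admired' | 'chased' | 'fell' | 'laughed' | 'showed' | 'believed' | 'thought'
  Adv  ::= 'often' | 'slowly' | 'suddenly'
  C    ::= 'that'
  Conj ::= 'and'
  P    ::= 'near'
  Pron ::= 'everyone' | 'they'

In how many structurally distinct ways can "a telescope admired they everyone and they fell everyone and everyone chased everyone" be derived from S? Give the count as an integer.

The two bracketings:
[S [S [NP [Det a] [N telescope]] [VP [V admired] [NP [Pron they]] [NP [Pron everyone]]]] [Conj and] [S [S [NP [Pron they]] [VP [V fell] [NP [Pron everyone]]]] [Conj and] [S [NP [Pron everyone]] [VP [V chased] [NP [Pron everyone]]]]]]
[S [S [S [NP [Det a] [N telescope]] [VP [V admired] [NP [Pron they]] [NP [Pron everyone]]]] [Conj and] [S [NP [Pron they]] [VP [V fell] [NP [Pron everyone]]]]] [Conj and] [S [NP [Pron everyone]] [VP [V chased] [NP [Pron everyone]]]]]
The trees differ in how a recursive rule is bracketed over the same span.

2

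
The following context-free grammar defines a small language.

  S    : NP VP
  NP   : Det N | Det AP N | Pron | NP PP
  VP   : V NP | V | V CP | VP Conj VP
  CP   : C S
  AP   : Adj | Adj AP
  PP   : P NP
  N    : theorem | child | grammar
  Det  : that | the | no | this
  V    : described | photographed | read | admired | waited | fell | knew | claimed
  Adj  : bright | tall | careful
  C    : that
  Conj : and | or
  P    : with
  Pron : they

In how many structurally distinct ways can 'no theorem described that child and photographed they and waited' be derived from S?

2

The two bracketings:
[S [NP [Det no] [N theorem]] [VP [VP [V described] [NP [Det that] [N child]]] [Conj and] [VP [VP [V photographed] [NP [Pron they]]] [Conj and] [VP [V waited]]]]]
[S [NP [Det no] [N theorem]] [VP [VP [VP [V described] [NP [Det that] [N child]]] [Conj and] [VP [V photographed] [NP [Pron they]]]] [Conj and] [VP [V waited]]]]
The trees differ in how a recursive rule is bracketed over the same span.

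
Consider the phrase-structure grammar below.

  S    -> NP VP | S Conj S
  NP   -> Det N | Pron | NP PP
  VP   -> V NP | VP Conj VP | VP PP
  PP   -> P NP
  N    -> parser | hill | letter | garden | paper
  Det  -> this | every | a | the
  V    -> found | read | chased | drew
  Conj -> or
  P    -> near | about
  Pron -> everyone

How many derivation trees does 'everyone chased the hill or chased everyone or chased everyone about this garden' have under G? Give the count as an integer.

7

Two of the 7 distinct bracketings:
[S [NP [Pron everyone]] [VP [VP [V chased] [NP [Det the] [N hill]]] [Conj or] [VP [VP [V chased] [NP [Pron everyone]]] [Conj or] [VP [V chased] [NP [NP [Pron everyone]] [PP [P about] [NP [Det this] [N garden]]]]]]]]
[S [NP [Pron everyone]] [VP [VP [V chased] [NP [Det the] [N hill]]] [Conj or] [VP [VP [V chased] [NP [Pron everyone]]] [Conj or] [VP [VP [V chased] [NP [Pron everyone]]] [PP [P about] [NP [Det this] [N garden]]]]]]]
The difference turns on whether NP → NP PP is used at the relevant span, versus an alternative expansion of NP.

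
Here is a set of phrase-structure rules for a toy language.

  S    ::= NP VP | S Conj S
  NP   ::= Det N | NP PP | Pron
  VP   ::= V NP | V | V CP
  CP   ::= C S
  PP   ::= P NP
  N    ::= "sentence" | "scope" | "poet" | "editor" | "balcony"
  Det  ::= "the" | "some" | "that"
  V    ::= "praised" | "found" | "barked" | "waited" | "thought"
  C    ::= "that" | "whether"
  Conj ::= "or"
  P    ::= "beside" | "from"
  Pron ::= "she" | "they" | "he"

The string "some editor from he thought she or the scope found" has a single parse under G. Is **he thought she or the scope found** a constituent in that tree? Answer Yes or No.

No

[S [S [NP [NP [Det some] [N editor]] [PP [P from] [NP [Pron he]]]] [VP [V thought] [NP [Pron she]]]] [Conj or] [S [NP [Det the] [N scope]] [VP [V found]]]]
The smallest constituent containing 'he thought she or the scope found' is the S spanning 'some editor from he thought she or the scope found'; no single node in the tree dominates exactly the given words.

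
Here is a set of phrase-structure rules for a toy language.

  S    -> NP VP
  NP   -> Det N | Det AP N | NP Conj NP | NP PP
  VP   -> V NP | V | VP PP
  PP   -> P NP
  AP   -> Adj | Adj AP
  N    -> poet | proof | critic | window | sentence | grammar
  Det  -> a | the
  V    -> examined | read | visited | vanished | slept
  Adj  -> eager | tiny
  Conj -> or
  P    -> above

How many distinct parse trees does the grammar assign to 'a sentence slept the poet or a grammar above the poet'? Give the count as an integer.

3

Two of the 3 distinct bracketings:
[S [NP [Det a] [N sentence]] [VP [V slept] [NP [NP [Det the] [N poet]] [Conj or] [NP [NP [Det a] [N grammar]] [PP [P above] [NP [Det the] [N poet]]]]]]]
[S [NP [Det a] [N sentence]] [VP [V slept] [NP [NP [NP [Det the] [N poet]] [Conj or] [NP [Det a] [N grammar]]] [PP [P above] [NP [Det the] [N poet]]]]]]
The trees differ in how a recursive rule is bracketed over the same span.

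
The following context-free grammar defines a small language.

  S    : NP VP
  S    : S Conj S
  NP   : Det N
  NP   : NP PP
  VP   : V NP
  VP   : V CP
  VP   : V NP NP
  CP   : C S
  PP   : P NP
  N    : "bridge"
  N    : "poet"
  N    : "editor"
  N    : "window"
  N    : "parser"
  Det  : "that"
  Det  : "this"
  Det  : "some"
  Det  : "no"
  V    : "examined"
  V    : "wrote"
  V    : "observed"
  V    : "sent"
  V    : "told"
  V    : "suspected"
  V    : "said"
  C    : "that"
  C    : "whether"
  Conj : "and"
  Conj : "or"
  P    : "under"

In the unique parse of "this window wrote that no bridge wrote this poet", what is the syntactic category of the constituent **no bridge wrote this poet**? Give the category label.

S
  NP
    Det: this
    N: window
  VP
    V: wrote
    CP
      C: that
      S
        NP
          Det: no
          N: bridge
        VP
          V: wrote
          NP
            Det: this
            N: poet
The span 'no bridge wrote this poet' is the S node built by S → NP VP.

S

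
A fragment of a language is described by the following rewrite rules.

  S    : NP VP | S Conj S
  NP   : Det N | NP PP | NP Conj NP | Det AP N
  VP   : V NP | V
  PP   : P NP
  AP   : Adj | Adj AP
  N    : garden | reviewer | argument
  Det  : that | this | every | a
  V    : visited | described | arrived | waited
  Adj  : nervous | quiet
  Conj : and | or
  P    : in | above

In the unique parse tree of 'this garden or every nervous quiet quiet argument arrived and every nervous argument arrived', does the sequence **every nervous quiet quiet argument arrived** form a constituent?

[S [S [NP [NP [Det this] [N garden]] [Conj or] [NP [Det every] [AP [Adj nervous] [AP [Adj quiet] [AP [Adj quiet]]]] [N argument]]] [VP [V arrived]]] [Conj and] [S [NP [Det every] [AP [Adj nervous]] [N argument]] [VP [V arrived]]]]
The smallest constituent containing 'every nervous quiet quiet argument arrived' is the S spanning 'this garden or every nervous quiet quiet argument arrived'; no single node in the tree dominates exactly the given words.

No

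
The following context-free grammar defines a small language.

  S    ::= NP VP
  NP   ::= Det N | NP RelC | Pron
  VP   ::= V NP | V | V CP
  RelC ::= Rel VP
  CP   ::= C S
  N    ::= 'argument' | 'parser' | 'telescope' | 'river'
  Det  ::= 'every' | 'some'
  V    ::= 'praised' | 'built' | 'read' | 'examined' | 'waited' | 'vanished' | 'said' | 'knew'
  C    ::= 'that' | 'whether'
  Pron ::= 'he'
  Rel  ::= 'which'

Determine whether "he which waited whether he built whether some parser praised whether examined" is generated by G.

Ungrammatical

A C word can never sit immediately before a V word in any string this grammar generates, so the substring 'whether examined' rules out a derivation.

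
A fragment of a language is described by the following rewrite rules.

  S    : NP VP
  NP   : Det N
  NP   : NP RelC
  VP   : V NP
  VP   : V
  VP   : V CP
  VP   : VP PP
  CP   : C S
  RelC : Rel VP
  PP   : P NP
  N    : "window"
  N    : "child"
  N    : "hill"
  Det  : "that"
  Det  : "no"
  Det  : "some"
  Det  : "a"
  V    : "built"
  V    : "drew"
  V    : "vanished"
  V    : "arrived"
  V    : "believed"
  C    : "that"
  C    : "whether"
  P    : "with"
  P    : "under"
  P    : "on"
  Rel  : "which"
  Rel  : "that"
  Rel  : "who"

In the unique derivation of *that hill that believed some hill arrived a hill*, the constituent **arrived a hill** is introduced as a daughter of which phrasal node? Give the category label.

S

[S [NP [NP [Det that] [N hill]] [RelC [Rel that] [VP [V believed] [NP [Det some] [N hill]]]]] [VP [V arrived] [NP [Det a] [N hill]]]]
The span 'arrived a hill' is the VP node built by VP → V NP.
Its mother is the S built by S → NP VP.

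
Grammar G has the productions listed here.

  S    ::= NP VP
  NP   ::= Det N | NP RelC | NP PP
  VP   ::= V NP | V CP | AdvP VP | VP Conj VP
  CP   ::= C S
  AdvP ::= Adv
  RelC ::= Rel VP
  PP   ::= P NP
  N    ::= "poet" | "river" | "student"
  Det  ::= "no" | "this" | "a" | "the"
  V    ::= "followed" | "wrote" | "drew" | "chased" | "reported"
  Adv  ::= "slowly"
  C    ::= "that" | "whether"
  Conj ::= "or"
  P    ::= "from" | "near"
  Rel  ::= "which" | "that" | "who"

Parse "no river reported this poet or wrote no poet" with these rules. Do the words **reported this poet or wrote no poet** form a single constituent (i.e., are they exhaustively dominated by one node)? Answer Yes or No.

Yes

[S [NP [Det no] [N river]] [VP [VP [V reported] [NP [Det this] [N poet]]] [Conj or] [VP [V wrote] [NP [Det no] [N poet]]]]]
The words 'reported this poet or wrote no poet' are exhaustively dominated by a single VP node (built by VP → VP Conj VP), so they form a constituent.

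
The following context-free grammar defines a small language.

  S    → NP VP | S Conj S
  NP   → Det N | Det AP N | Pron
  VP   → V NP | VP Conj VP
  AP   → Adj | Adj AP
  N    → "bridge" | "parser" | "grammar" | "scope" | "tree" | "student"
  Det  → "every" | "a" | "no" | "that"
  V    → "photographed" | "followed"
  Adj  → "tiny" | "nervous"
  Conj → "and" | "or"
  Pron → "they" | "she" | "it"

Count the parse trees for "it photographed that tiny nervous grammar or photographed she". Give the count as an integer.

1

[S [NP [Pron it]] [VP [VP [V photographed] [NP [Det that] [AP [Adj tiny] [AP [Adj nervous]]] [N grammar]]] [Conj or] [VP [V photographed] [NP [Pron she]]]]]
No rule offers an alternative attachment or grouping for any span, so this is the only derivation.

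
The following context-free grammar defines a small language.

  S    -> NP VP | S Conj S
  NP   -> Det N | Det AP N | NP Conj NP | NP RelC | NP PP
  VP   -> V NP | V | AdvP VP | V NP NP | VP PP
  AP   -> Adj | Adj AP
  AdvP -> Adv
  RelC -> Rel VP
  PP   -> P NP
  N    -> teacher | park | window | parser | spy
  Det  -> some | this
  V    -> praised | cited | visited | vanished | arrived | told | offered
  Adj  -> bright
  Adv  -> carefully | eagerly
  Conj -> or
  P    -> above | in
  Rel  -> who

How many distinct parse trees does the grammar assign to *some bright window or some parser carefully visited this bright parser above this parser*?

Two of the 3 distinct bracketings:
[S [NP [NP [Det some] [AP [Adj bright]] [N window]] [Conj or] [NP [Det some] [N parser]]] [VP [AdvP [Adv carefully]] [VP [V visited] [NP [NP [Det this] [AP [Adj bright]] [N parser]] [PP [P above] [NP [Det this] [N parser]]]]]]]
[S [NP [NP [Det some] [AP [Adj bright]] [N window]] [Conj or] [NP [Det some] [N parser]]] [VP [AdvP [Adv carefully]] [VP [VP [V visited] [NP [Det this] [AP [Adj bright]] [N parser]]] [PP [P above] [NP [Det this] [N parser]]]]]]
The difference turns on whether NP → NP PP is used at the relevant span, versus an alternative expansion of NP.

3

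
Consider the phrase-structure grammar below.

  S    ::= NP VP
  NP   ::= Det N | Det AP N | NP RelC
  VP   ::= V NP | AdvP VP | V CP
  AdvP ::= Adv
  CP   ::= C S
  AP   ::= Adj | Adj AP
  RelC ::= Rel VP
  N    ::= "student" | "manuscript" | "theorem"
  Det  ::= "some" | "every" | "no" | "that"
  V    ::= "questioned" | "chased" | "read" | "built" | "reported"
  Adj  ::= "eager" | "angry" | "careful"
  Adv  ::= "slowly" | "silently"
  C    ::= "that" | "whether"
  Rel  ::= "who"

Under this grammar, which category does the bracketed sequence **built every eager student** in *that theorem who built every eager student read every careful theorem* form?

[S [NP [NP [Det that] [N theorem]] [RelC [Rel who] [VP [V built] [NP [Det every] [AP [Adj eager]] [N student]]]]] [VP [V read] [NP [Det every] [AP [Adj careful]] [N theorem]]]]
The span 'built every eager student' is the VP node built by VP → V NP.

VP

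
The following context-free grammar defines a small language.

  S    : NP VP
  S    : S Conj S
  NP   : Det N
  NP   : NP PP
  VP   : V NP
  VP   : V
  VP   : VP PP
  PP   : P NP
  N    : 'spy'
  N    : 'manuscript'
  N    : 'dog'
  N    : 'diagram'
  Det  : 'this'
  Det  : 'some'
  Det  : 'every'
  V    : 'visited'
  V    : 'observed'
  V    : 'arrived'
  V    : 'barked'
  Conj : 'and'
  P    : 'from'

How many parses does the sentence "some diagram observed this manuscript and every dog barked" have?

[S [S [NP [Det some] [N diagram]] [VP [V observed] [NP [Det this] [N manuscript]]]] [Conj and] [S [NP [Det every] [N dog]] [VP [V barked]]]]
No rule offers an alternative attachment or grouping for any span, so this is the only derivation.

1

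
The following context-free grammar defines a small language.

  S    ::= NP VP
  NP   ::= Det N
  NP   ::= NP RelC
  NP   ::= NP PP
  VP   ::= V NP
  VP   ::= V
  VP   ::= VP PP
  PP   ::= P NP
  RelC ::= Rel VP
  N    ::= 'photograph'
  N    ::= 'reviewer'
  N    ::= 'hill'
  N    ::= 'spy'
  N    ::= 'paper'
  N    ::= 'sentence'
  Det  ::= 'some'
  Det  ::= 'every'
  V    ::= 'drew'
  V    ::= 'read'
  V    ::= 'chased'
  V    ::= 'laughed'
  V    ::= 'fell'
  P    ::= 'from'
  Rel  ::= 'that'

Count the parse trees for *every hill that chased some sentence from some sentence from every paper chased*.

9

Two of the 9 distinct bracketings:
[S [NP [NP [Det every] [N hill]] [RelC [Rel that] [VP [V chased] [NP [NP [Det some] [N sentence]] [PP [P from] [NP [NP [Det some] [N sentence]] [PP [P from] [NP [Det every] [N paper]]]]]]]]] [VP [V chased]]]
[S [NP [NP [Det every] [N hill]] [RelC [Rel that] [VP [V chased] [NP [NP [NP [Det some] [N sentence]] [PP [P from] [NP [Det some] [N sentence]]]] [PP [P from] [NP [Det every] [N paper]]]]]]] [VP [V chased]]]
The trees differ in how a recursive rule is bracketed over the same span.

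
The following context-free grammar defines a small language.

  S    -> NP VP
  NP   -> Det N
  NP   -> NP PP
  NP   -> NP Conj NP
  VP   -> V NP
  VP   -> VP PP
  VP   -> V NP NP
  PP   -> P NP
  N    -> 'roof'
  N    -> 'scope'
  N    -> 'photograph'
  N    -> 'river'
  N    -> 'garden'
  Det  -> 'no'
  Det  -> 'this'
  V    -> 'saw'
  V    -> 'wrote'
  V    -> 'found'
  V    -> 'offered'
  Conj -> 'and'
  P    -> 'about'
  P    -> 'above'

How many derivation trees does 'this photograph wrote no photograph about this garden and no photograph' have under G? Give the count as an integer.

Two of the 3 distinct bracketings:
[S [NP [Det this] [N photograph]] [VP [V wrote] [NP [NP [Det no] [N photograph]] [PP [P about] [NP [NP [Det this] [N garden]] [Conj and] [NP [Det no] [N photograph]]]]]]]
[S [NP [Det this] [N photograph]] [VP [V wrote] [NP [NP [NP [Det no] [N photograph]] [PP [P about] [NP [Det this] [N garden]]]] [Conj and] [NP [Det no] [N photograph]]]]]
The trees differ in how a recursive rule is bracketed over the same span.

3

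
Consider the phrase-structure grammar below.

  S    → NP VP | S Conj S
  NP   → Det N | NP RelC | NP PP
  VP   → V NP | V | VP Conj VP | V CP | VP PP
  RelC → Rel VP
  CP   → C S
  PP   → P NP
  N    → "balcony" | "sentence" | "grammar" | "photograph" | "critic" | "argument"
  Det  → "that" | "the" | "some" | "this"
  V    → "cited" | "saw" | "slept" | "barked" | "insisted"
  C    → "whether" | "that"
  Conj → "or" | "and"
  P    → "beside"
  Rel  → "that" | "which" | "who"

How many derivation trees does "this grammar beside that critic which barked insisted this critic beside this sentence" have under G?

Two of the 4 distinct bracketings:
[S [NP [NP [NP [Det this] [N grammar]] [PP [P beside] [NP [Det that] [N critic]]]] [RelC [Rel which] [VP [V barked]]]] [VP [V insisted] [NP [NP [Det this] [N critic]] [PP [P beside] [NP [Det this] [N sentence]]]]]]
[S [NP [NP [NP [Det this] [N grammar]] [PP [P beside] [NP [Det that] [N critic]]]] [RelC [Rel which] [VP [V barked]]]] [VP [VP [V insisted] [NP [Det this] [N critic]]] [PP [P beside] [NP [Det this] [N sentence]]]]]
The difference turns on whether VP → VP PP is used at the relevant span, versus an alternative expansion of VP.

4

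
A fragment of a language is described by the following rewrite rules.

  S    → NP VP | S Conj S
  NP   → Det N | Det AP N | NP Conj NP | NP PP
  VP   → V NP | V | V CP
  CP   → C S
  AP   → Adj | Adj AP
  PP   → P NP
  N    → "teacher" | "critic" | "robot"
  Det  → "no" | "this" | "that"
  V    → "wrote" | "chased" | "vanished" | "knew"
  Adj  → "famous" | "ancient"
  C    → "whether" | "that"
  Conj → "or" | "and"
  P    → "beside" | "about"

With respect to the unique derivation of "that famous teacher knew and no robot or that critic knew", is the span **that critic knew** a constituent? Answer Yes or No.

[S [S [NP [Det that] [AP [Adj famous]] [N teacher]] [VP [V knew]]] [Conj and] [S [NP [NP [Det no] [N robot]] [Conj or] [NP [Det that] [N critic]]] [VP [V knew]]]]
The smallest constituent containing 'that critic knew' is the S spanning 'no robot or that critic knew'; no single node in the tree dominates exactly the given words.

No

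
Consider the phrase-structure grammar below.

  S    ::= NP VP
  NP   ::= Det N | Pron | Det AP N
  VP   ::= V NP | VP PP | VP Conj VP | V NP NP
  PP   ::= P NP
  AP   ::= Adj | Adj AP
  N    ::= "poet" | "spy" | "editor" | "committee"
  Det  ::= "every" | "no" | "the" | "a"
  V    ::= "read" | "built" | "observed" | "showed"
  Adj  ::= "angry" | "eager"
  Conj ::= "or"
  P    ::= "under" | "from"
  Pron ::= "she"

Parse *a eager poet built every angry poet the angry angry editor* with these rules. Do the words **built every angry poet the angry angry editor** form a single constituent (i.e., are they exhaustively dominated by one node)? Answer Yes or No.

[S [NP [Det a] [AP [Adj eager]] [N poet]] [VP [V built] [NP [Det every] [AP [Adj angry]] [N poet]] [NP [Det the] [AP [Adj angry] [AP [Adj angry]]] [N editor]]]]
The words 'built every angry poet the angry angry editor' are exhaustively dominated by a single VP node (built by VP → V NP NP), so they form a constituent.

Yes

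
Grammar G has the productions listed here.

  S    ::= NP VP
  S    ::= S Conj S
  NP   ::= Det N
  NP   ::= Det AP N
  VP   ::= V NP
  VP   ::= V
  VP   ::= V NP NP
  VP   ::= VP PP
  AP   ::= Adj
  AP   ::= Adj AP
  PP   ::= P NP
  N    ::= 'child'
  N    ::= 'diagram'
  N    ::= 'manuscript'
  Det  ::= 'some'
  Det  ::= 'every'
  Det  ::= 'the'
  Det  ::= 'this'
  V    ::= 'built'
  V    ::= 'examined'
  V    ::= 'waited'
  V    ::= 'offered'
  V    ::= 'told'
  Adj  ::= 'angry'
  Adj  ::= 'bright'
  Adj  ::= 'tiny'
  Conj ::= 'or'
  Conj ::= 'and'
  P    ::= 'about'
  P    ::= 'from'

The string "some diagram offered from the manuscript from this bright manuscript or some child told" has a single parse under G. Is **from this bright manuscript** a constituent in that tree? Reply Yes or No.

[S [S [NP [Det some] [N diagram]] [VP [VP [VP [V offered]] [PP [P from] [NP [Det the] [N manuscript]]]] [PP [P from] [NP [Det this] [AP [Adj bright]] [N manuscript]]]]] [Conj or] [S [NP [Det some] [N child]] [VP [V told]]]]
The words 'from this bright manuscript' are exhaustively dominated by a single PP node (built by PP → P NP), so they form a constituent.

Yes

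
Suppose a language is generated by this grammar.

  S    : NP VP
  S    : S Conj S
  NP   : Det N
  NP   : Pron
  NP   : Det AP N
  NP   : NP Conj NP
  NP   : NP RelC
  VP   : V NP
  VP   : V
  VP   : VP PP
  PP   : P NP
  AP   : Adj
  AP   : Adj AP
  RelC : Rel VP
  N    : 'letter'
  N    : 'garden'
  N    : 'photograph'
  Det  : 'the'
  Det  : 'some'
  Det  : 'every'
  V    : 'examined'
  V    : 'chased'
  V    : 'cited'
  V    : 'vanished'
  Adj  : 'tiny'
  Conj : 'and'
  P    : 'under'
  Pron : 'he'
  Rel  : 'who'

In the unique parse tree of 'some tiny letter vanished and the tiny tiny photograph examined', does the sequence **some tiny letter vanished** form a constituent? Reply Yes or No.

Yes

[S [S [NP [Det some] [AP [Adj tiny]] [N letter]] [VP [V vanished]]] [Conj and] [S [NP [Det the] [AP [Adj tiny] [AP [Adj tiny]]] [N photograph]] [VP [V examined]]]]
The words 'some tiny letter vanished' are exhaustively dominated by a single S node (built by S → NP VP), so they form a constituent.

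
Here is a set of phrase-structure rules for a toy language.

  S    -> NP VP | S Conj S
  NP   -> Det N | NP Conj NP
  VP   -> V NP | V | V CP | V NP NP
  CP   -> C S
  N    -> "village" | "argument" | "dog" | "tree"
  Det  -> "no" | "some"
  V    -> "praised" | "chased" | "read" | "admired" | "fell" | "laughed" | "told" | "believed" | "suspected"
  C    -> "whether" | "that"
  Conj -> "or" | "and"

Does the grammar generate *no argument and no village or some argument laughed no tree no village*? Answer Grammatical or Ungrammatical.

Grammatical

[S [NP [NP [Det no] [N argument]] [Conj and] [NP [NP [Det no] [N village]] [Conj or] [NP [Det some] [N argument]]]] [VP [V laughed] [NP [Det no] [N tree]] [NP [Det no] [N village]]]]
Every word is introduced by a lexical rule and the phrasal rules combine the resulting categories into a single S.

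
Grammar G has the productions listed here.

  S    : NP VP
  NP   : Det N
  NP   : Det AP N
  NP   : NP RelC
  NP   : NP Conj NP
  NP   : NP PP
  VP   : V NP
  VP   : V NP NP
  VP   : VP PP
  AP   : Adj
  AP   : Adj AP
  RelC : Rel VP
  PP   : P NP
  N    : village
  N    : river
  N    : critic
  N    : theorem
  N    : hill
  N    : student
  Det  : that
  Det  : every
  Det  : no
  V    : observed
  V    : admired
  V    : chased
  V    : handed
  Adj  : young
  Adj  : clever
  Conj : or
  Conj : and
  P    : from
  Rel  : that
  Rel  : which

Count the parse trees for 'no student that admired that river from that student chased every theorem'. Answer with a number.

Two of the 3 distinct bracketings:
[S [NP [NP [Det no] [N student]] [RelC [Rel that] [VP [V admired] [NP [NP [Det that] [N river]] [PP [P from] [NP [Det that] [N student]]]]]]] [VP [V chased] [NP [Det every] [N theorem]]]]
[S [NP [NP [Det no] [N student]] [RelC [Rel that] [VP [VP [V admired] [NP [Det that] [N river]]] [PP [P from] [NP [Det that] [N student]]]]]] [VP [V chased] [NP [Det every] [N theorem]]]]
The difference turns on whether NP → NP PP is used at the relevant span, versus an alternative expansion of NP.

3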